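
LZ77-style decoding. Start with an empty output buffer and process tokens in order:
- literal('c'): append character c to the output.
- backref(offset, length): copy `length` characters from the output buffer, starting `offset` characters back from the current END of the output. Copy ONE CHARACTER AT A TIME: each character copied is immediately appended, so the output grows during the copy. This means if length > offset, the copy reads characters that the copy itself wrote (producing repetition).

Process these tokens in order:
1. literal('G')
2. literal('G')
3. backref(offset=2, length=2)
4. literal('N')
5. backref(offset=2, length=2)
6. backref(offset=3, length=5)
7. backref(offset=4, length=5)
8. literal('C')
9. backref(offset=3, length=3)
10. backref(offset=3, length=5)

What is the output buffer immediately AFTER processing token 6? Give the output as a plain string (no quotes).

Token 1: literal('G'). Output: "G"
Token 2: literal('G'). Output: "GG"
Token 3: backref(off=2, len=2). Copied 'GG' from pos 0. Output: "GGGG"
Token 4: literal('N'). Output: "GGGGN"
Token 5: backref(off=2, len=2). Copied 'GN' from pos 3. Output: "GGGGNGN"
Token 6: backref(off=3, len=5) (overlapping!). Copied 'NGNNG' from pos 4. Output: "GGGGNGNNGNNG"

Answer: GGGGNGNNGNNG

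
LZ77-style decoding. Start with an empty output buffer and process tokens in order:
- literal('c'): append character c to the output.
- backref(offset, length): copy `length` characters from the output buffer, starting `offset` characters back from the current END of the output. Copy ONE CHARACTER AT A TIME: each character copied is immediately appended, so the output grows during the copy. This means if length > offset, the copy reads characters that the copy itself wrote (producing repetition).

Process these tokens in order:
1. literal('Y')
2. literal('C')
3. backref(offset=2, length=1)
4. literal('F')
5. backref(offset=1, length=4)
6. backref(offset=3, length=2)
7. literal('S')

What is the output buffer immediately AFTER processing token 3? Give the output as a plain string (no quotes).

Token 1: literal('Y'). Output: "Y"
Token 2: literal('C'). Output: "YC"
Token 3: backref(off=2, len=1). Copied 'Y' from pos 0. Output: "YCY"

Answer: YCY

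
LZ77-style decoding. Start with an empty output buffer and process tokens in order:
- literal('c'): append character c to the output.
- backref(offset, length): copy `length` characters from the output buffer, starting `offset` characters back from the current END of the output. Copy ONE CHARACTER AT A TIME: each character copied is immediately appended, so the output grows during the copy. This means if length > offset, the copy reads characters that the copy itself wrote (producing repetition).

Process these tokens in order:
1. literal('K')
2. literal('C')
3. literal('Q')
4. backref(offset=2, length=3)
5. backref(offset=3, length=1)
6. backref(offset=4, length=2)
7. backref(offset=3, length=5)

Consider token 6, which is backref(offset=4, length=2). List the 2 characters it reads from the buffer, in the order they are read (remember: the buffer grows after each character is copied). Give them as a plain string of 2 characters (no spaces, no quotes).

Token 1: literal('K'). Output: "K"
Token 2: literal('C'). Output: "KC"
Token 3: literal('Q'). Output: "KCQ"
Token 4: backref(off=2, len=3) (overlapping!). Copied 'CQC' from pos 1. Output: "KCQCQC"
Token 5: backref(off=3, len=1). Copied 'C' from pos 3. Output: "KCQCQCC"
Token 6: backref(off=4, len=2). Buffer before: "KCQCQCC" (len 7)
  byte 1: read out[3]='C', append. Buffer now: "KCQCQCCC"
  byte 2: read out[4]='Q', append. Buffer now: "KCQCQCCCQ"

Answer: CQ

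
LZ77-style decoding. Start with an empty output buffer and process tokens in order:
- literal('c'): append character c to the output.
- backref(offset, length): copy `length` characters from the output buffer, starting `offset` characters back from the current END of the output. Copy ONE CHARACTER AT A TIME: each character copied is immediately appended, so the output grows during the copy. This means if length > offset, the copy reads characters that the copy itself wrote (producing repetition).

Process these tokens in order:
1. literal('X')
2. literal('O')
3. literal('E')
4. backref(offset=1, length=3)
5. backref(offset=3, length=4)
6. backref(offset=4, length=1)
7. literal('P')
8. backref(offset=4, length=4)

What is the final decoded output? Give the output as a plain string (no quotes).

Answer: XOEEEEEEEEEPEEEP

Derivation:
Token 1: literal('X'). Output: "X"
Token 2: literal('O'). Output: "XO"
Token 3: literal('E'). Output: "XOE"
Token 4: backref(off=1, len=3) (overlapping!). Copied 'EEE' from pos 2. Output: "XOEEEE"
Token 5: backref(off=3, len=4) (overlapping!). Copied 'EEEE' from pos 3. Output: "XOEEEEEEEE"
Token 6: backref(off=4, len=1). Copied 'E' from pos 6. Output: "XOEEEEEEEEE"
Token 7: literal('P'). Output: "XOEEEEEEEEEP"
Token 8: backref(off=4, len=4). Copied 'EEEP' from pos 8. Output: "XOEEEEEEEEEPEEEP"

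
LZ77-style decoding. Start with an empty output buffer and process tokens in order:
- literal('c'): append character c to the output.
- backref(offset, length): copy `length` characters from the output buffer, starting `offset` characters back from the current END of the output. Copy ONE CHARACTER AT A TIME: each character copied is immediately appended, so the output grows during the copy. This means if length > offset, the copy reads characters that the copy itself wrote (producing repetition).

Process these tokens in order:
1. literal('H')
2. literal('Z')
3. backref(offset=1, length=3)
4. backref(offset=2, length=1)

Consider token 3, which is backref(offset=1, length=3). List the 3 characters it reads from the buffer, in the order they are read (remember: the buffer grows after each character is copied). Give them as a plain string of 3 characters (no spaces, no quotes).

Answer: ZZZ

Derivation:
Token 1: literal('H'). Output: "H"
Token 2: literal('Z'). Output: "HZ"
Token 3: backref(off=1, len=3). Buffer before: "HZ" (len 2)
  byte 1: read out[1]='Z', append. Buffer now: "HZZ"
  byte 2: read out[2]='Z', append. Buffer now: "HZZZ"
  byte 3: read out[3]='Z', append. Buffer now: "HZZZZ"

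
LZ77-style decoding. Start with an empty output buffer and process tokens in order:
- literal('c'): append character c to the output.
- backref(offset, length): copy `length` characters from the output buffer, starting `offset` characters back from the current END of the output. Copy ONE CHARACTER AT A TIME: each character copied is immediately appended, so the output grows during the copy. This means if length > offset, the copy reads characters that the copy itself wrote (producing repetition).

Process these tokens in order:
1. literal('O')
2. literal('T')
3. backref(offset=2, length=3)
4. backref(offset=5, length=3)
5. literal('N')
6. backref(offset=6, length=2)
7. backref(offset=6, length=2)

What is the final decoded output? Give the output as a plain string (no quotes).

Answer: OTOTOOTONTOOT

Derivation:
Token 1: literal('O'). Output: "O"
Token 2: literal('T'). Output: "OT"
Token 3: backref(off=2, len=3) (overlapping!). Copied 'OTO' from pos 0. Output: "OTOTO"
Token 4: backref(off=5, len=3). Copied 'OTO' from pos 0. Output: "OTOTOOTO"
Token 5: literal('N'). Output: "OTOTOOTON"
Token 6: backref(off=6, len=2). Copied 'TO' from pos 3. Output: "OTOTOOTONTO"
Token 7: backref(off=6, len=2). Copied 'OT' from pos 5. Output: "OTOTOOTONTOOT"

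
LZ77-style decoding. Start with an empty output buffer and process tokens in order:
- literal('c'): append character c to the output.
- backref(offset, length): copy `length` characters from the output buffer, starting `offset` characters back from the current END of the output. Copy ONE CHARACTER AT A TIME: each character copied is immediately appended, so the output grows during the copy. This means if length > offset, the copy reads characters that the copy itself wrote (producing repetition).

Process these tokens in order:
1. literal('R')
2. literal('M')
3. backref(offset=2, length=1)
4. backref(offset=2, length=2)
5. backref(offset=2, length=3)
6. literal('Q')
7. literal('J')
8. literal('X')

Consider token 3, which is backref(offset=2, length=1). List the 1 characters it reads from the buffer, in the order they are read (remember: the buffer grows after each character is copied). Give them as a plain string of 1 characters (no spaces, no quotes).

Answer: R

Derivation:
Token 1: literal('R'). Output: "R"
Token 2: literal('M'). Output: "RM"
Token 3: backref(off=2, len=1). Buffer before: "RM" (len 2)
  byte 1: read out[0]='R', append. Buffer now: "RMR"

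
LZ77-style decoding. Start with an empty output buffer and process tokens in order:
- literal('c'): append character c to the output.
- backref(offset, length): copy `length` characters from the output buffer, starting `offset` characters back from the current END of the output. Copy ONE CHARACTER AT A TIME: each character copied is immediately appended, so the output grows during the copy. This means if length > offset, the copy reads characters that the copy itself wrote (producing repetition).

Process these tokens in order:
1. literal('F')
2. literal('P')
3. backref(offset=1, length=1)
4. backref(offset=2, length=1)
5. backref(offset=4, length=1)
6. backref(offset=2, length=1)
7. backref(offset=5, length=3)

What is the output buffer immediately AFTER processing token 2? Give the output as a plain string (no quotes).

Answer: FP

Derivation:
Token 1: literal('F'). Output: "F"
Token 2: literal('P'). Output: "FP"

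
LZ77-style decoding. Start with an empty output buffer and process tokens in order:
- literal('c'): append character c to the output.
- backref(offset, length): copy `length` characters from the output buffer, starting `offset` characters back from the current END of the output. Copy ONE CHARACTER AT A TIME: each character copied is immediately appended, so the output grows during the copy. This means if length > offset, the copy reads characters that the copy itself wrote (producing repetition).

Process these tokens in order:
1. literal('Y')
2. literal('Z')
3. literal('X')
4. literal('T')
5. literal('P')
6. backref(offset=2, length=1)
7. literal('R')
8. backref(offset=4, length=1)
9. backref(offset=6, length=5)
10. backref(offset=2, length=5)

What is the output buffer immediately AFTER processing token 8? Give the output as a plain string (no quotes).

Answer: YZXTPTRT

Derivation:
Token 1: literal('Y'). Output: "Y"
Token 2: literal('Z'). Output: "YZ"
Token 3: literal('X'). Output: "YZX"
Token 4: literal('T'). Output: "YZXT"
Token 5: literal('P'). Output: "YZXTP"
Token 6: backref(off=2, len=1). Copied 'T' from pos 3. Output: "YZXTPT"
Token 7: literal('R'). Output: "YZXTPTR"
Token 8: backref(off=4, len=1). Copied 'T' from pos 3. Output: "YZXTPTRT"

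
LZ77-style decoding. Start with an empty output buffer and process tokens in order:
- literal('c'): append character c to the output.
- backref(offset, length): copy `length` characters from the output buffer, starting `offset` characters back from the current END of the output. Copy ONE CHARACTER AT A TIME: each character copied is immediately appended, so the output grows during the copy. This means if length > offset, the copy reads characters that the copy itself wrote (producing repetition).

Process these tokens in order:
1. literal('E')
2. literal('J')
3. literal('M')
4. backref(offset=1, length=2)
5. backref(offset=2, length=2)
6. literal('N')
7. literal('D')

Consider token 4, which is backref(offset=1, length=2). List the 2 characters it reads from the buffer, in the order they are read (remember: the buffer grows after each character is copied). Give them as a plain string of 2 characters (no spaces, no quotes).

Answer: MM

Derivation:
Token 1: literal('E'). Output: "E"
Token 2: literal('J'). Output: "EJ"
Token 3: literal('M'). Output: "EJM"
Token 4: backref(off=1, len=2). Buffer before: "EJM" (len 3)
  byte 1: read out[2]='M', append. Buffer now: "EJMM"
  byte 2: read out[3]='M', append. Buffer now: "EJMMM"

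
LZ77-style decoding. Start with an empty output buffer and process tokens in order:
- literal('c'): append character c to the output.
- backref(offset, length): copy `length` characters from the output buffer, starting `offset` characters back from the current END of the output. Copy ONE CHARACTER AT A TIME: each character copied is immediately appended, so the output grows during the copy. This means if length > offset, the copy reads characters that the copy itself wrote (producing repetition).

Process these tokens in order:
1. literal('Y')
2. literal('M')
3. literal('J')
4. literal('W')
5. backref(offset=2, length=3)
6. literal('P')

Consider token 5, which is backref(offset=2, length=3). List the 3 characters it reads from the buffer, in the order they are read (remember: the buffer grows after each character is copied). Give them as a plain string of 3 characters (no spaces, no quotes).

Answer: JWJ

Derivation:
Token 1: literal('Y'). Output: "Y"
Token 2: literal('M'). Output: "YM"
Token 3: literal('J'). Output: "YMJ"
Token 4: literal('W'). Output: "YMJW"
Token 5: backref(off=2, len=3). Buffer before: "YMJW" (len 4)
  byte 1: read out[2]='J', append. Buffer now: "YMJWJ"
  byte 2: read out[3]='W', append. Buffer now: "YMJWJW"
  byte 3: read out[4]='J', append. Buffer now: "YMJWJWJ"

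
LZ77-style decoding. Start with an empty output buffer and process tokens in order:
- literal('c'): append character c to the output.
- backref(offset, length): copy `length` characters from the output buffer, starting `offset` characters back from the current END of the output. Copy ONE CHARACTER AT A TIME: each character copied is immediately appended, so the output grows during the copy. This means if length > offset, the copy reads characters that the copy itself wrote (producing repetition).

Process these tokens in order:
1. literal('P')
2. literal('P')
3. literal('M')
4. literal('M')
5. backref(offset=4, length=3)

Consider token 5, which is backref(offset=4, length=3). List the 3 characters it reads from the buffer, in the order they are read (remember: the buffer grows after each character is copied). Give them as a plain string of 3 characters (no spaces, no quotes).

Token 1: literal('P'). Output: "P"
Token 2: literal('P'). Output: "PP"
Token 3: literal('M'). Output: "PPM"
Token 4: literal('M'). Output: "PPMM"
Token 5: backref(off=4, len=3). Buffer before: "PPMM" (len 4)
  byte 1: read out[0]='P', append. Buffer now: "PPMMP"
  byte 2: read out[1]='P', append. Buffer now: "PPMMPP"
  byte 3: read out[2]='M', append. Buffer now: "PPMMPPM"

Answer: PPM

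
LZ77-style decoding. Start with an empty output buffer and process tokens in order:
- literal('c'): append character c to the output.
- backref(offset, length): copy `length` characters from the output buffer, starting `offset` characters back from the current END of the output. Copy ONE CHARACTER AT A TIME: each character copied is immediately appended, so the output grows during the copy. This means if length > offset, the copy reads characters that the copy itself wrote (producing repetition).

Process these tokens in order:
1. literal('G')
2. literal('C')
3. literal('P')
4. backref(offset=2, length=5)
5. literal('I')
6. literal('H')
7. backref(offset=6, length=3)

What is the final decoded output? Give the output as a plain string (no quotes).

Answer: GCPCPCPCIHPCP

Derivation:
Token 1: literal('G'). Output: "G"
Token 2: literal('C'). Output: "GC"
Token 3: literal('P'). Output: "GCP"
Token 4: backref(off=2, len=5) (overlapping!). Copied 'CPCPC' from pos 1. Output: "GCPCPCPC"
Token 5: literal('I'). Output: "GCPCPCPCI"
Token 6: literal('H'). Output: "GCPCPCPCIH"
Token 7: backref(off=6, len=3). Copied 'PCP' from pos 4. Output: "GCPCPCPCIHPCP"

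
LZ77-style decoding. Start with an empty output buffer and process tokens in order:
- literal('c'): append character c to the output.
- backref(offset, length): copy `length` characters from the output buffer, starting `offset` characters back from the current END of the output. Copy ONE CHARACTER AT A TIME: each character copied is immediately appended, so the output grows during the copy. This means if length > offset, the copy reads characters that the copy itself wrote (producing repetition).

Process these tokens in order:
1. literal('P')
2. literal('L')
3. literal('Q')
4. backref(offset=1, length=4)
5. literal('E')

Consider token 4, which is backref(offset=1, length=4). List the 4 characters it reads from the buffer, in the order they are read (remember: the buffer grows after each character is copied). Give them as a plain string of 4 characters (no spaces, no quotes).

Token 1: literal('P'). Output: "P"
Token 2: literal('L'). Output: "PL"
Token 3: literal('Q'). Output: "PLQ"
Token 4: backref(off=1, len=4). Buffer before: "PLQ" (len 3)
  byte 1: read out[2]='Q', append. Buffer now: "PLQQ"
  byte 2: read out[3]='Q', append. Buffer now: "PLQQQ"
  byte 3: read out[4]='Q', append. Buffer now: "PLQQQQ"
  byte 4: read out[5]='Q', append. Buffer now: "PLQQQQQ"

Answer: QQQQ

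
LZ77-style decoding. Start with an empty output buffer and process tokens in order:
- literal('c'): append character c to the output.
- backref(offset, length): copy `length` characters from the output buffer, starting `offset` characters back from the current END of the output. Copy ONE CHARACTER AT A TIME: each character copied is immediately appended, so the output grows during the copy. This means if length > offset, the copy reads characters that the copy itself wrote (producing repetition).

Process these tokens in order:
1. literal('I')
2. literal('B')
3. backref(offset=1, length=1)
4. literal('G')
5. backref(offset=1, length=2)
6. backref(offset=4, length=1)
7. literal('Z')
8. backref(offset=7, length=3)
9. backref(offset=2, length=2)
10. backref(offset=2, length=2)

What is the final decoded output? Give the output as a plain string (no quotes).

Answer: IBBGGGBZBBGBGBG

Derivation:
Token 1: literal('I'). Output: "I"
Token 2: literal('B'). Output: "IB"
Token 3: backref(off=1, len=1). Copied 'B' from pos 1. Output: "IBB"
Token 4: literal('G'). Output: "IBBG"
Token 5: backref(off=1, len=2) (overlapping!). Copied 'GG' from pos 3. Output: "IBBGGG"
Token 6: backref(off=4, len=1). Copied 'B' from pos 2. Output: "IBBGGGB"
Token 7: literal('Z'). Output: "IBBGGGBZ"
Token 8: backref(off=7, len=3). Copied 'BBG' from pos 1. Output: "IBBGGGBZBBG"
Token 9: backref(off=2, len=2). Copied 'BG' from pos 9. Output: "IBBGGGBZBBGBG"
Token 10: backref(off=2, len=2). Copied 'BG' from pos 11. Output: "IBBGGGBZBBGBGBG"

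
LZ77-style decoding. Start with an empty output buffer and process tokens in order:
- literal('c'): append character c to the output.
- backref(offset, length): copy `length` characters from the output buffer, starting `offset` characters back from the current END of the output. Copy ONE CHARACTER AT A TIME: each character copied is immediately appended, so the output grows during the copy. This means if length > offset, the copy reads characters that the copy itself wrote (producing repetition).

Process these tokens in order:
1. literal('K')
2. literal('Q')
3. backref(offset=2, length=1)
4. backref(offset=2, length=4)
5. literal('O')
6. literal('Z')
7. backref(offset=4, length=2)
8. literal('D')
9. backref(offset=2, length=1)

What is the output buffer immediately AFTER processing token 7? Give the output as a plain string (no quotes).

Answer: KQKQKQKOZQK

Derivation:
Token 1: literal('K'). Output: "K"
Token 2: literal('Q'). Output: "KQ"
Token 3: backref(off=2, len=1). Copied 'K' from pos 0. Output: "KQK"
Token 4: backref(off=2, len=4) (overlapping!). Copied 'QKQK' from pos 1. Output: "KQKQKQK"
Token 5: literal('O'). Output: "KQKQKQKO"
Token 6: literal('Z'). Output: "KQKQKQKOZ"
Token 7: backref(off=4, len=2). Copied 'QK' from pos 5. Output: "KQKQKQKOZQK"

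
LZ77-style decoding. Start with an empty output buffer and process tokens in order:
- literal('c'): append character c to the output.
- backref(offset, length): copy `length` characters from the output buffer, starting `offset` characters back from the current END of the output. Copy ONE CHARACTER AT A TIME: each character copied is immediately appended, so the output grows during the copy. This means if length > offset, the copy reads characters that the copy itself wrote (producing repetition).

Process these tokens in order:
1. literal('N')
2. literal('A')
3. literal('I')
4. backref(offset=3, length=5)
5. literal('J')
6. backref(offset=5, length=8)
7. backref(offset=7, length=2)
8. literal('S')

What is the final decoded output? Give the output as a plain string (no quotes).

Token 1: literal('N'). Output: "N"
Token 2: literal('A'). Output: "NA"
Token 3: literal('I'). Output: "NAI"
Token 4: backref(off=3, len=5) (overlapping!). Copied 'NAINA' from pos 0. Output: "NAINAINA"
Token 5: literal('J'). Output: "NAINAINAJ"
Token 6: backref(off=5, len=8) (overlapping!). Copied 'AINAJAIN' from pos 4. Output: "NAINAINAJAINAJAIN"
Token 7: backref(off=7, len=2). Copied 'IN' from pos 10. Output: "NAINAINAJAINAJAININ"
Token 8: literal('S'). Output: "NAINAINAJAINAJAININS"

Answer: NAINAINAJAINAJAININS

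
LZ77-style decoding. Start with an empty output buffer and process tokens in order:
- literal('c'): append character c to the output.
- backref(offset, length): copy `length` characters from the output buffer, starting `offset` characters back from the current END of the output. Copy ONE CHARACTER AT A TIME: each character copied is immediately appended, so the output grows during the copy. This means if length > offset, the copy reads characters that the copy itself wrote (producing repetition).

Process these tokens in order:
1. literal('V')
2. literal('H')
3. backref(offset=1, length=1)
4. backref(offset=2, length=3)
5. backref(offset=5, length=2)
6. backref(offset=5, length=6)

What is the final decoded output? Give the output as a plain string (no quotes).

Token 1: literal('V'). Output: "V"
Token 2: literal('H'). Output: "VH"
Token 3: backref(off=1, len=1). Copied 'H' from pos 1. Output: "VHH"
Token 4: backref(off=2, len=3) (overlapping!). Copied 'HHH' from pos 1. Output: "VHHHHH"
Token 5: backref(off=5, len=2). Copied 'HH' from pos 1. Output: "VHHHHHHH"
Token 6: backref(off=5, len=6) (overlapping!). Copied 'HHHHHH' from pos 3. Output: "VHHHHHHHHHHHHH"

Answer: VHHHHHHHHHHHHH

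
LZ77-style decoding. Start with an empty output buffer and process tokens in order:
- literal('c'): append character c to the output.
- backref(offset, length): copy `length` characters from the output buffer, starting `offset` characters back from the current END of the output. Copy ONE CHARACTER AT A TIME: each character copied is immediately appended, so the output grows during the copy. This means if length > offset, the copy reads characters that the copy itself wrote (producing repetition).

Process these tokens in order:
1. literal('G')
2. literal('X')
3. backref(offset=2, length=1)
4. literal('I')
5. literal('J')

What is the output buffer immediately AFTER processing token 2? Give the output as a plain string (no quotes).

Answer: GX

Derivation:
Token 1: literal('G'). Output: "G"
Token 2: literal('X'). Output: "GX"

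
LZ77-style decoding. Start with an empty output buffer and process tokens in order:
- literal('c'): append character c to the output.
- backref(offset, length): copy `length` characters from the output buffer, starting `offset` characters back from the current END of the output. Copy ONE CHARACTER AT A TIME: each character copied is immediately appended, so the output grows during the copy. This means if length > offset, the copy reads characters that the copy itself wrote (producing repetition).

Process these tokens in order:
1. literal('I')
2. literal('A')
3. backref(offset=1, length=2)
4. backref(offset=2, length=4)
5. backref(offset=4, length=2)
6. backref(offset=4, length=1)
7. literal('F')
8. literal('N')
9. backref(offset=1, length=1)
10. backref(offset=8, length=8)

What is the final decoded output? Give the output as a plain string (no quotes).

Token 1: literal('I'). Output: "I"
Token 2: literal('A'). Output: "IA"
Token 3: backref(off=1, len=2) (overlapping!). Copied 'AA' from pos 1. Output: "IAAA"
Token 4: backref(off=2, len=4) (overlapping!). Copied 'AAAA' from pos 2. Output: "IAAAAAAA"
Token 5: backref(off=4, len=2). Copied 'AA' from pos 4. Output: "IAAAAAAAAA"
Token 6: backref(off=4, len=1). Copied 'A' from pos 6. Output: "IAAAAAAAAAA"
Token 7: literal('F'). Output: "IAAAAAAAAAAF"
Token 8: literal('N'). Output: "IAAAAAAAAAAFN"
Token 9: backref(off=1, len=1). Copied 'N' from pos 12. Output: "IAAAAAAAAAAFNN"
Token 10: backref(off=8, len=8). Copied 'AAAAAFNN' from pos 6. Output: "IAAAAAAAAAAFNNAAAAAFNN"

Answer: IAAAAAAAAAAFNNAAAAAFNN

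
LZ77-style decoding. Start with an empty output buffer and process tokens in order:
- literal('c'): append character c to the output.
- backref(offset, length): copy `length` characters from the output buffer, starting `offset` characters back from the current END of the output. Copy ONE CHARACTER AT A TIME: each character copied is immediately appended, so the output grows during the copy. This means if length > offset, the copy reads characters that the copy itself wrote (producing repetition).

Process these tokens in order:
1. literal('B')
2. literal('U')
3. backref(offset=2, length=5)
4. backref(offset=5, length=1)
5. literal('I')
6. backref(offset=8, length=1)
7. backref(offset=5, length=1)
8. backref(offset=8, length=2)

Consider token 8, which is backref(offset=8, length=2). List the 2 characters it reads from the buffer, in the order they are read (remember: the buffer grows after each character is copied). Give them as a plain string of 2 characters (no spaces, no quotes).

Answer: UB

Derivation:
Token 1: literal('B'). Output: "B"
Token 2: literal('U'). Output: "BU"
Token 3: backref(off=2, len=5) (overlapping!). Copied 'BUBUB' from pos 0. Output: "BUBUBUB"
Token 4: backref(off=5, len=1). Copied 'B' from pos 2. Output: "BUBUBUBB"
Token 5: literal('I'). Output: "BUBUBUBBI"
Token 6: backref(off=8, len=1). Copied 'U' from pos 1. Output: "BUBUBUBBIU"
Token 7: backref(off=5, len=1). Copied 'U' from pos 5. Output: "BUBUBUBBIUU"
Token 8: backref(off=8, len=2). Buffer before: "BUBUBUBBIUU" (len 11)
  byte 1: read out[3]='U', append. Buffer now: "BUBUBUBBIUUU"
  byte 2: read out[4]='B', append. Buffer now: "BUBUBUBBIUUUB"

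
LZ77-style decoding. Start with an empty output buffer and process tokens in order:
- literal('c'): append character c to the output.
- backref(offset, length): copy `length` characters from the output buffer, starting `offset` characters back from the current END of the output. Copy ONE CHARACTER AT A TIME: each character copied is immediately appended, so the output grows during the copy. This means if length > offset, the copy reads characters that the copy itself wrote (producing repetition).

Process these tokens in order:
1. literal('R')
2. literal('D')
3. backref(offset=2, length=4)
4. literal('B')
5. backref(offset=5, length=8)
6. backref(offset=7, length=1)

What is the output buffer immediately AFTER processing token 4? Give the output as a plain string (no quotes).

Token 1: literal('R'). Output: "R"
Token 2: literal('D'). Output: "RD"
Token 3: backref(off=2, len=4) (overlapping!). Copied 'RDRD' from pos 0. Output: "RDRDRD"
Token 4: literal('B'). Output: "RDRDRDB"

Answer: RDRDRDB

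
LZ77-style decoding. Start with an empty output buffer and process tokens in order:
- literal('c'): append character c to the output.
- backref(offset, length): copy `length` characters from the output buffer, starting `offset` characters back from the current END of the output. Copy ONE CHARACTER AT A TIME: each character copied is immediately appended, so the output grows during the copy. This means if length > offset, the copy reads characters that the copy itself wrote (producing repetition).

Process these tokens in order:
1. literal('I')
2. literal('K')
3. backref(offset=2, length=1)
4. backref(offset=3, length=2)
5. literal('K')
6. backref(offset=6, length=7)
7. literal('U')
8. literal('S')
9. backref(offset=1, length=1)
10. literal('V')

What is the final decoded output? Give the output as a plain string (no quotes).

Answer: IKIIKKIKIIKKIUSSV

Derivation:
Token 1: literal('I'). Output: "I"
Token 2: literal('K'). Output: "IK"
Token 3: backref(off=2, len=1). Copied 'I' from pos 0. Output: "IKI"
Token 4: backref(off=3, len=2). Copied 'IK' from pos 0. Output: "IKIIK"
Token 5: literal('K'). Output: "IKIIKK"
Token 6: backref(off=6, len=7) (overlapping!). Copied 'IKIIKKI' from pos 0. Output: "IKIIKKIKIIKKI"
Token 7: literal('U'). Output: "IKIIKKIKIIKKIU"
Token 8: literal('S'). Output: "IKIIKKIKIIKKIUS"
Token 9: backref(off=1, len=1). Copied 'S' from pos 14. Output: "IKIIKKIKIIKKIUSS"
Token 10: literal('V'). Output: "IKIIKKIKIIKKIUSSV"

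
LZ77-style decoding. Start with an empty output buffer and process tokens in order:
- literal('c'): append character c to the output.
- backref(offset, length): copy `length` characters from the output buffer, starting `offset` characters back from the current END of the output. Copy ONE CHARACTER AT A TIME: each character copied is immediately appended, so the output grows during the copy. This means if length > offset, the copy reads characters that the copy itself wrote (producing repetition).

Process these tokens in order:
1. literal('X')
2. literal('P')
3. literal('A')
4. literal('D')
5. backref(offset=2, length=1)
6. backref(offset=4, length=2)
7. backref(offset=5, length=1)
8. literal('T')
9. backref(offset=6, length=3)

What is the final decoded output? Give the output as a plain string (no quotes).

Answer: XPADAPAATDAP

Derivation:
Token 1: literal('X'). Output: "X"
Token 2: literal('P'). Output: "XP"
Token 3: literal('A'). Output: "XPA"
Token 4: literal('D'). Output: "XPAD"
Token 5: backref(off=2, len=1). Copied 'A' from pos 2. Output: "XPADA"
Token 6: backref(off=4, len=2). Copied 'PA' from pos 1. Output: "XPADAPA"
Token 7: backref(off=5, len=1). Copied 'A' from pos 2. Output: "XPADAPAA"
Token 8: literal('T'). Output: "XPADAPAAT"
Token 9: backref(off=6, len=3). Copied 'DAP' from pos 3. Output: "XPADAPAATDAP"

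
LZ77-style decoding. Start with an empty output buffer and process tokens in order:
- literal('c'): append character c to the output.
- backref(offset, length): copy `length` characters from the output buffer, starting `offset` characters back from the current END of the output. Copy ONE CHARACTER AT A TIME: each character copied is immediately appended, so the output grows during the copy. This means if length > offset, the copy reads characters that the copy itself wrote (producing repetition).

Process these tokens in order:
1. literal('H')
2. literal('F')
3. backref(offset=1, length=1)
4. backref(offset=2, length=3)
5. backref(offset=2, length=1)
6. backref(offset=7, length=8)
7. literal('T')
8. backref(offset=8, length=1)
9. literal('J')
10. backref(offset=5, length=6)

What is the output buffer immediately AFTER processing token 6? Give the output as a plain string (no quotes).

Answer: HFFFFFFHFFFFFFH

Derivation:
Token 1: literal('H'). Output: "H"
Token 2: literal('F'). Output: "HF"
Token 3: backref(off=1, len=1). Copied 'F' from pos 1. Output: "HFF"
Token 4: backref(off=2, len=3) (overlapping!). Copied 'FFF' from pos 1. Output: "HFFFFF"
Token 5: backref(off=2, len=1). Copied 'F' from pos 4. Output: "HFFFFFF"
Token 6: backref(off=7, len=8) (overlapping!). Copied 'HFFFFFFH' from pos 0. Output: "HFFFFFFHFFFFFFH"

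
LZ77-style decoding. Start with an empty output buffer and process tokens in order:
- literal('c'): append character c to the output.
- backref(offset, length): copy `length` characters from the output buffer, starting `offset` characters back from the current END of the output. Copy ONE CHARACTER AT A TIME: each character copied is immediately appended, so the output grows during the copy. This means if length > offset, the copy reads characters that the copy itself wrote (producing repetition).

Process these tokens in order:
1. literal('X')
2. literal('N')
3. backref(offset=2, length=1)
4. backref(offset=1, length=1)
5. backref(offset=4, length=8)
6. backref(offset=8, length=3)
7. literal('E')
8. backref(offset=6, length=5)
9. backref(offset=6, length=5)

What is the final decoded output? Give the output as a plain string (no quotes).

Answer: XNXXXNXXXNXXXNXEXXXNXEXXXN

Derivation:
Token 1: literal('X'). Output: "X"
Token 2: literal('N'). Output: "XN"
Token 3: backref(off=2, len=1). Copied 'X' from pos 0. Output: "XNX"
Token 4: backref(off=1, len=1). Copied 'X' from pos 2. Output: "XNXX"
Token 5: backref(off=4, len=8) (overlapping!). Copied 'XNXXXNXX' from pos 0. Output: "XNXXXNXXXNXX"
Token 6: backref(off=8, len=3). Copied 'XNX' from pos 4. Output: "XNXXXNXXXNXXXNX"
Token 7: literal('E'). Output: "XNXXXNXXXNXXXNXE"
Token 8: backref(off=6, len=5). Copied 'XXXNX' from pos 10. Output: "XNXXXNXXXNXXXNXEXXXNX"
Token 9: backref(off=6, len=5). Copied 'EXXXN' from pos 15. Output: "XNXXXNXXXNXXXNXEXXXNXEXXXN"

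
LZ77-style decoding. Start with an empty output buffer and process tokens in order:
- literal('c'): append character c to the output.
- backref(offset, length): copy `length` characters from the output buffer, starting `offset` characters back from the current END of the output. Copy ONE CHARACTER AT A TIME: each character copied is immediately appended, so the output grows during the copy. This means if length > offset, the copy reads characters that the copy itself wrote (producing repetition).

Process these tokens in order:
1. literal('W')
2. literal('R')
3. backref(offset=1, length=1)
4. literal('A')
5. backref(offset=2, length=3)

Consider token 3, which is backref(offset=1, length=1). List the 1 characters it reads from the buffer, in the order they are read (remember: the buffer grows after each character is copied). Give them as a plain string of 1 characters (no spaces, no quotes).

Token 1: literal('W'). Output: "W"
Token 2: literal('R'). Output: "WR"
Token 3: backref(off=1, len=1). Buffer before: "WR" (len 2)
  byte 1: read out[1]='R', append. Buffer now: "WRR"

Answer: R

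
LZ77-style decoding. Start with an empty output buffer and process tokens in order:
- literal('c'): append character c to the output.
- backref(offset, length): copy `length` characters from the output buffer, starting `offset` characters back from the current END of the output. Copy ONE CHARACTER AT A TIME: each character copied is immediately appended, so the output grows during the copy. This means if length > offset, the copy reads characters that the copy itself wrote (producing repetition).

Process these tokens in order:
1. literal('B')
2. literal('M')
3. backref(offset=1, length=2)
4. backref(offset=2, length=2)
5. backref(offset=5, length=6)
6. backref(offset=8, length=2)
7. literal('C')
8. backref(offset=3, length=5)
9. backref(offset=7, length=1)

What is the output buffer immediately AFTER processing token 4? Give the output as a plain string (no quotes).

Answer: BMMMMM

Derivation:
Token 1: literal('B'). Output: "B"
Token 2: literal('M'). Output: "BM"
Token 3: backref(off=1, len=2) (overlapping!). Copied 'MM' from pos 1. Output: "BMMM"
Token 4: backref(off=2, len=2). Copied 'MM' from pos 2. Output: "BMMMMM"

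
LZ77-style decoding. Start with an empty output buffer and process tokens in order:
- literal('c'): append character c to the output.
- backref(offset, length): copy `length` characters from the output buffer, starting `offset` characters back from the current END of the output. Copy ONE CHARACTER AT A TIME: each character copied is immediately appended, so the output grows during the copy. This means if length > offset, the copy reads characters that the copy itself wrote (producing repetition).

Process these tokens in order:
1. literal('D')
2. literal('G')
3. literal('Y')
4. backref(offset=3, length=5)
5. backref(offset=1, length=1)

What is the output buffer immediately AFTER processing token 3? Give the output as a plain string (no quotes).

Token 1: literal('D'). Output: "D"
Token 2: literal('G'). Output: "DG"
Token 3: literal('Y'). Output: "DGY"

Answer: DGY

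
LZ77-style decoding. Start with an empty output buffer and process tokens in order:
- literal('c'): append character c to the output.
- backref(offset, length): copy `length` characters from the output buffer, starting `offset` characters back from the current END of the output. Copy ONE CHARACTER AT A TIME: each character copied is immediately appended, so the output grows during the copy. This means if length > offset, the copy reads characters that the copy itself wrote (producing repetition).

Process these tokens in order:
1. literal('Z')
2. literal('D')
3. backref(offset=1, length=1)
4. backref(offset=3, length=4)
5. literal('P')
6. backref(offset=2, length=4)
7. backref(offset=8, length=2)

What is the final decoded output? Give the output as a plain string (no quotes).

Token 1: literal('Z'). Output: "Z"
Token 2: literal('D'). Output: "ZD"
Token 3: backref(off=1, len=1). Copied 'D' from pos 1. Output: "ZDD"
Token 4: backref(off=3, len=4) (overlapping!). Copied 'ZDDZ' from pos 0. Output: "ZDDZDDZ"
Token 5: literal('P'). Output: "ZDDZDDZP"
Token 6: backref(off=2, len=4) (overlapping!). Copied 'ZPZP' from pos 6. Output: "ZDDZDDZPZPZP"
Token 7: backref(off=8, len=2). Copied 'DD' from pos 4. Output: "ZDDZDDZPZPZPDD"

Answer: ZDDZDDZPZPZPDD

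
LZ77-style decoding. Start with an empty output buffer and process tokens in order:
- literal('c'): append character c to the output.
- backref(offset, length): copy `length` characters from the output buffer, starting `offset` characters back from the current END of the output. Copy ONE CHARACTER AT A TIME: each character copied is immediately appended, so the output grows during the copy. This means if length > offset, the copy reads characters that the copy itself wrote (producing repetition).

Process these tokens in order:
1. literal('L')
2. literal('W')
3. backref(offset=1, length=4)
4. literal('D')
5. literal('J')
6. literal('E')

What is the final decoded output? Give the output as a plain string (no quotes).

Answer: LWWWWWDJE

Derivation:
Token 1: literal('L'). Output: "L"
Token 2: literal('W'). Output: "LW"
Token 3: backref(off=1, len=4) (overlapping!). Copied 'WWWW' from pos 1. Output: "LWWWWW"
Token 4: literal('D'). Output: "LWWWWWD"
Token 5: literal('J'). Output: "LWWWWWDJ"
Token 6: literal('E'). Output: "LWWWWWDJE"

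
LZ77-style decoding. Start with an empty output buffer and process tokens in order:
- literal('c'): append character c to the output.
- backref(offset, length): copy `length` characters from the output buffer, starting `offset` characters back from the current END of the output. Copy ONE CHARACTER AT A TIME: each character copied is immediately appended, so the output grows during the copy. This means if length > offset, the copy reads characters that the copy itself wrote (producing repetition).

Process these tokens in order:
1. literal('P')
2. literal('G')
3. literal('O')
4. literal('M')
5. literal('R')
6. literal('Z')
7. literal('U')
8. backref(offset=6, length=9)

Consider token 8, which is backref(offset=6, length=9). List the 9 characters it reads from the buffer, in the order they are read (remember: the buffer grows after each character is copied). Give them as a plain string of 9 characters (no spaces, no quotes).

Answer: GOMRZUGOM

Derivation:
Token 1: literal('P'). Output: "P"
Token 2: literal('G'). Output: "PG"
Token 3: literal('O'). Output: "PGO"
Token 4: literal('M'). Output: "PGOM"
Token 5: literal('R'). Output: "PGOMR"
Token 6: literal('Z'). Output: "PGOMRZ"
Token 7: literal('U'). Output: "PGOMRZU"
Token 8: backref(off=6, len=9). Buffer before: "PGOMRZU" (len 7)
  byte 1: read out[1]='G', append. Buffer now: "PGOMRZUG"
  byte 2: read out[2]='O', append. Buffer now: "PGOMRZUGO"
  byte 3: read out[3]='M', append. Buffer now: "PGOMRZUGOM"
  byte 4: read out[4]='R', append. Buffer now: "PGOMRZUGOMR"
  byte 5: read out[5]='Z', append. Buffer now: "PGOMRZUGOMRZ"
  byte 6: read out[6]='U', append. Buffer now: "PGOMRZUGOMRZU"
  byte 7: read out[7]='G', append. Buffer now: "PGOMRZUGOMRZUG"
  byte 8: read out[8]='O', append. Buffer now: "PGOMRZUGOMRZUGO"
  byte 9: read out[9]='M', append. Buffer now: "PGOMRZUGOMRZUGOM"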